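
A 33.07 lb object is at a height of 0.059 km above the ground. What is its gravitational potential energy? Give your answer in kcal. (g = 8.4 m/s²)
PE = mgh = 15 kg × 8.4 m/s² × 59 m = 7434 J = 1.777 kcal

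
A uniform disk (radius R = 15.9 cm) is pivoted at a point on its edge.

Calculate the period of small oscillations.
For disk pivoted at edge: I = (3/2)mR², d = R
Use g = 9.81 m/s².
I/m = (3/2)R² = 0.03792 m²; d = R = 0.159 m
T = 2π√((3/2)R²/(gR)) = 2π√(3R/(2g)) = 0.9797 s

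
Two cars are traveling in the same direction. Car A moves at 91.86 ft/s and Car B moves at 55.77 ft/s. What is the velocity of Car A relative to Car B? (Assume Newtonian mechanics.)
v_rel = v_A - v_B = 91.86 - 55.77 = 36.09 ft/s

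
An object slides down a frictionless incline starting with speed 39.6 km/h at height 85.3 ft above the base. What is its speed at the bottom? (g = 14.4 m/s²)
½mv₀² + mgh = ½mv² → v = √(v₀² + 2gh) = √(11² + 2×14.4×26) = 29.49 m/s = 106.2 km/h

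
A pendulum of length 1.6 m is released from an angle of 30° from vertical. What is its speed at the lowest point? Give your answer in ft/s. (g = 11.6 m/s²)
h = L(1 − cosθ) = 1.6×(1 − cos30°) = 0.2144 m
v = √(2gh) = √(2×11.6×0.2144) = 2.23 m/s = 7.316 ft/s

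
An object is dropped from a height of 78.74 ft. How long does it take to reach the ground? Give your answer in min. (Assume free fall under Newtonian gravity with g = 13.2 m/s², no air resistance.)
t = √(2h/g) (with unit conversion) = 0.03178 min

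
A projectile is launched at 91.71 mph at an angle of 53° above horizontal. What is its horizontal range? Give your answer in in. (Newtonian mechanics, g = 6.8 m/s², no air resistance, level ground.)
R = v₀² sin(2θ) / g (with unit conversion) = 9355.0 in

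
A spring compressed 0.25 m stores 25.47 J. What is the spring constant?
PE = ½kx² → k = 2PE/x² = 2×25.47/0.25² = 815.0 N/m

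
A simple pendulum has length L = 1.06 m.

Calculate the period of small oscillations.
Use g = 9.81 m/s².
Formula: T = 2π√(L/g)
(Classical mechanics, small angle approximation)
T = 2π√(L/g) = 2π√(1.06/9.81) = 2.065 s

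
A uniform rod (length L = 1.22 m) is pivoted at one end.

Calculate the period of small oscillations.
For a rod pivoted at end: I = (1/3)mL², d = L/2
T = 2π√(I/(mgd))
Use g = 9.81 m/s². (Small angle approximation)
I/m = (1/3)L² = 0.4961 m²; d = L/2 = 0.61 m
T = 2π√(I/(mgd)) = 2π√(0.4961/(9.81×0.61)) = 1.809 s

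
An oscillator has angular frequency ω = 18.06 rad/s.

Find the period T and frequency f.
T = 2π/ω = 2π/18.06 = 0.3479 s; f = ω/2π = 2.874 Hz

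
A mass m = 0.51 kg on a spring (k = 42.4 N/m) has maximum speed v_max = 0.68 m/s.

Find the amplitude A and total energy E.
½mv²_max = ½kA² → A = v_max√(m/k) = 0.68×√(0.51/42.4) = 0.07458 m = 7.458 cm
E = ½mv²_max = ½×0.51×0.68² = 0.1179 J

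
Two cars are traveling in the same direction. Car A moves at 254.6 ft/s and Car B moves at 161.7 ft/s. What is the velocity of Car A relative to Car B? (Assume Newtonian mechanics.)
v_rel = v_A - v_B = 254.6 - 161.7 = 92.9 ft/s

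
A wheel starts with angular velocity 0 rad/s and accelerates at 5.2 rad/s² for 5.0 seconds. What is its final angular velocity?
ω = ω₀ + αt = 0 + 5.2 × 5.0 = 26.0 rad/s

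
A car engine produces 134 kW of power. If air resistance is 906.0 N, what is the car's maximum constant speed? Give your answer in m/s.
P = Fv → v = P/F = 134000 W / 906 N = 147.9 m/s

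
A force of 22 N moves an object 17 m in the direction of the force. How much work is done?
W = Fd = 22×17 = 374.0 J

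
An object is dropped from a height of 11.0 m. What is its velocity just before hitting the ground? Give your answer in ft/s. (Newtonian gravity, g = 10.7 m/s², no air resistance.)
v = √(2gh) (with unit conversion) = 50.34 ft/s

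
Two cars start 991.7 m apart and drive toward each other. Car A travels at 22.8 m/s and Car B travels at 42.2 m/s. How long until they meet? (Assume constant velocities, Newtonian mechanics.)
Combined speed: v_combined = 22.8 + 42.2 = 65 m/s
Time to meet: t = d/65 = 991.7/65 = 15.26 s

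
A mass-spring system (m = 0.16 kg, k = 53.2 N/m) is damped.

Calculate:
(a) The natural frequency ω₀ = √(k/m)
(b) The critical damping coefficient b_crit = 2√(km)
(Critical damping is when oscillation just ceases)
ω₀ = √(k/m) = √(53.2/0.16) = 18.23 rad/s
b_crit = 2√(km) = 2√(53.2×0.16) = 5.835 kg/s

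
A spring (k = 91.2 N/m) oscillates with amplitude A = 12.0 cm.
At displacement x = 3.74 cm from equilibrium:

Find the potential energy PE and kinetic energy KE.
E_total = ½kA² = ½×91.2×(0.12)² = 0.6566 J
PE = ½kx² = ½×91.2×(0.0374)² = 0.06378 J
KE = E_total − PE = 0.5929 J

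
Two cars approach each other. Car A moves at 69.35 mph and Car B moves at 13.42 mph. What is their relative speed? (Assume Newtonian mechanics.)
v_rel = v_A + v_B = 69.35 + 13.42 = 82.77 mph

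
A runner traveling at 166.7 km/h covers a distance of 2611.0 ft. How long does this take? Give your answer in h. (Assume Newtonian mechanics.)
t = d/v (with unit conversion) = 0.004774 h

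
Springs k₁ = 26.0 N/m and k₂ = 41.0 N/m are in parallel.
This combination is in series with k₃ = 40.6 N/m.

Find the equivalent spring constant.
k₁₂ = k₁ + k₂ = 67 N/m (parallel)
1/k_eq = 1/k₁₂ + 1/k₃ → k_eq = 25.28 N/m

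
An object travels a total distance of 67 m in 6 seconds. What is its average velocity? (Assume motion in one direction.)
v_avg = Δd / Δt = 67 / 6 = 11.17 m/s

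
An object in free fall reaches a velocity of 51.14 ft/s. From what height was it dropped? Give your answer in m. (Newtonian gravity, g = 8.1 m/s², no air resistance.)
h = v²/(2g) (with unit conversion) = 15.0 m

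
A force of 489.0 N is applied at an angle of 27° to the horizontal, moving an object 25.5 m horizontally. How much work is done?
W = Fd cosθ = 489.0×25.5×cos(27°) = 11110.0 J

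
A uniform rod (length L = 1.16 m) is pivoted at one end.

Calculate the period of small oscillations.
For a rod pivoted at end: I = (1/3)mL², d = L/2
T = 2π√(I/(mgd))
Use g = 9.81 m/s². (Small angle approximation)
I/m = (1/3)L² = 0.4485 m²; d = L/2 = 0.58 m
T = 2π√(I/(mgd)) = 2π√(0.4485/(9.81×0.58)) = 1.764 s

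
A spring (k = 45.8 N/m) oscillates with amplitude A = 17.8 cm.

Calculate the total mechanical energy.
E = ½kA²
E = ½kA² = ½×45.8×(0.178)² = 0.7256 J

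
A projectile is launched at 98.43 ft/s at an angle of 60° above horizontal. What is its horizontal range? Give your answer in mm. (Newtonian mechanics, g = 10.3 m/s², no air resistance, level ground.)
R = v₀² sin(2θ) / g (with unit conversion) = 75680.0 mm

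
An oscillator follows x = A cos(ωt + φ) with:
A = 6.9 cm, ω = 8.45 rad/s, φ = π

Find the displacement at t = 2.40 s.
x = A cos(ωt + φ) = 6.9×cos(8.45×2.4 + π) = -0.9653 cm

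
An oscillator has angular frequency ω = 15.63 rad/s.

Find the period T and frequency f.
T = 2π/ω = 2π/15.63 = 0.402 s; f = ω/2π = 2.488 Hz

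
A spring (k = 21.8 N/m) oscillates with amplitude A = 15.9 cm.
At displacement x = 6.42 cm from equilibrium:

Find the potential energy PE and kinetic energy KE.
E_total = ½kA² = ½×21.8×(0.159)² = 0.2756 J
PE = ½kx² = ½×21.8×(0.0642)² = 0.04493 J
KE = E_total − PE = 0.2306 J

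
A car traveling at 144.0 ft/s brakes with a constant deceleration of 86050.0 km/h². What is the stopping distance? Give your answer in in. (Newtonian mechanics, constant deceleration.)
d = v₀² / (2a) (with unit conversion) = 5711.0 in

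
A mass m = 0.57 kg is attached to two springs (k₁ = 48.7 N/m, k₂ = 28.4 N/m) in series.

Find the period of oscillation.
k_eq = k₁k₂/(k₁+k₂) = 17.94 N/m
T = 2π√(m/k_eq) = 2π√(0.57/17.94) = 1.12 s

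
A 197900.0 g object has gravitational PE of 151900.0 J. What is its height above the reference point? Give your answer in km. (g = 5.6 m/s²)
PE = mgh → h = PE/(mg) = 1.519e+05 J / (197.9 kg × 5.6 m/s²) = 137.1 m = 0.1371 km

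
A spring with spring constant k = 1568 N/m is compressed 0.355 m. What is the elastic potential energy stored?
PE = ½kx² = ½×1568×0.355² = 98.8 J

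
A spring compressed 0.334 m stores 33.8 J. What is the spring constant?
PE = ½kx² → k = 2PE/x² = 2×33.8/0.334² = 606.0 N/m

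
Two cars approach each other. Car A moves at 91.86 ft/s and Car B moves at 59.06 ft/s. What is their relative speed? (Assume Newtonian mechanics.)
v_rel = v_A + v_B = 91.86 + 59.06 = 150.9 ft/s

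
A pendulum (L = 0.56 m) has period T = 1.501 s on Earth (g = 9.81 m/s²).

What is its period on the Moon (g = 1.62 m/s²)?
T = 2π√(L/g), so T_moon/T_earth = √(g_earth/g_moon)
T_moon = 2π√(0.56/1.62) = 3.694 s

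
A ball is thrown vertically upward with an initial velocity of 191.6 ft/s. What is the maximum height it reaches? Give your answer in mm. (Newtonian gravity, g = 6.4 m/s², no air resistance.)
h_max = v₀²/(2g) (with unit conversion) = 266400.0 mm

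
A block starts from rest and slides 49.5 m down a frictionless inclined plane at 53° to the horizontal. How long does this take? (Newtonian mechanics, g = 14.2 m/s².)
a = g sin(θ) = 14.2 × sin(53°) = 11.34 m/s²
t = √(2d/a) = √(2 × 49.5 / 11.34) = 2.95 s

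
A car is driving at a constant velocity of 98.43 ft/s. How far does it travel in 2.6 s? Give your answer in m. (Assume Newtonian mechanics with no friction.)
d = vt (with unit conversion) = 78.0 m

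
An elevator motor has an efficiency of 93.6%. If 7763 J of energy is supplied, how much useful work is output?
W_out = η × W_in = 0.936 × 7763 = 7266.2 J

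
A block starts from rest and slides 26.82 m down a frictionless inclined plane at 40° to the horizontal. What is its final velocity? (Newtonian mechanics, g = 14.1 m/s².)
a = g sin(θ) = 14.1 × sin(40°) = 9.06 m/s²
v = √(2ad) = √(2 × 9.06 × 26.82) = 22.05 m/s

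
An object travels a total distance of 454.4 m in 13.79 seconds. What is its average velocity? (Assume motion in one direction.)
v_avg = Δd / Δt = 454.4 / 13.79 = 32.95 m/s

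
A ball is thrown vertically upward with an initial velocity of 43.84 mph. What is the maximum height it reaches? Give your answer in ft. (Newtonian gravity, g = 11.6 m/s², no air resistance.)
h_max = v₀²/(2g) (with unit conversion) = 54.32 ft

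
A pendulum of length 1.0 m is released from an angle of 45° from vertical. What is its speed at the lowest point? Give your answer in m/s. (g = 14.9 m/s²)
h = L(1 − cosθ) = 1.0×(1 − cos45°) = 0.2929 m
v = √(2gh) = √(2×14.9×0.2929) = 2.954 m/s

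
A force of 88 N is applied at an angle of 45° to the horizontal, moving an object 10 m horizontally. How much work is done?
W = Fd cosθ = 88×10×cos(45°) = 622.25 J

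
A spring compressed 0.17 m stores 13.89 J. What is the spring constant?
PE = ½kx² → k = 2PE/x² = 2×13.89/0.17² = 961.2 N/m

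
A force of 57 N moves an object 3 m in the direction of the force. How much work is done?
W = Fd = 57×3 = 171.0 J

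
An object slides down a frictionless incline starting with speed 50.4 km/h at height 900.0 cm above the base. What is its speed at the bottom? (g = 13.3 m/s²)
½mv₀² + mgh = ½mv² → v = √(v₀² + 2gh) = √(14² + 2×13.3×9) = 20.87 m/s = 75.12 km/h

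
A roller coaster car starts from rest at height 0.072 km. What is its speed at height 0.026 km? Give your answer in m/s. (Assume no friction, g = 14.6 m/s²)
mgh₁ = ½mv₂² + mgh₂ → v₂ = √(2g(h₁−h₂)) = √(2×14.6×(72−26)) = 36.65 m/s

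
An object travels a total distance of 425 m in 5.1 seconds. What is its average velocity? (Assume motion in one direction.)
v_avg = Δd / Δt = 425 / 5.1 = 83.33 m/s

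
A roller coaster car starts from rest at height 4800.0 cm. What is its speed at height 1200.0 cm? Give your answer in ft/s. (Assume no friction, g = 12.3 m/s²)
mgh₁ = ½mv₂² + mgh₂ → v₂ = √(2g(h₁−h₂)) = √(2×12.3×(48−12)) = 29.76 m/s = 97.63 ft/s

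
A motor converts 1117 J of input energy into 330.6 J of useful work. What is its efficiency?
η = W_out/W_in = 330.6/1117 = 0.296 = 29.6%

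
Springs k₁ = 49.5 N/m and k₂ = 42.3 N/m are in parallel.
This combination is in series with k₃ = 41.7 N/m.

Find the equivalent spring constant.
k₁₂ = k₁ + k₂ = 91.8 N/m (parallel)
1/k_eq = 1/k₁₂ + 1/k₃ → k_eq = 28.67 N/m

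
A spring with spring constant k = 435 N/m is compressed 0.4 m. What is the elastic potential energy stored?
PE = ½kx² = ½×435×0.4² = 34.8 J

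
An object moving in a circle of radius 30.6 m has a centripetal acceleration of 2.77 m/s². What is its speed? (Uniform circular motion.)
v = √(a_c × r) = √(2.77 × 30.6) = 9.21 m/s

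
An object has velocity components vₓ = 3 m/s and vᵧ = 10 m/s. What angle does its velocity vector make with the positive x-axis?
θ = arctan(vᵧ/vₓ) = arctan(10/3) = 73.3°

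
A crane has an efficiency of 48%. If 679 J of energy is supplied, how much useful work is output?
W_out = η × W_in = 0.48 × 679 = 325.92 J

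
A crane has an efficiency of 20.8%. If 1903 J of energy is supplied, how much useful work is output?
W_out = η × W_in = 0.208 × 1903 = 395.82 J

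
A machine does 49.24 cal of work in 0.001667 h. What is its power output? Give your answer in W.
P = W/t = 206 J / 6.001 s = 34.33 W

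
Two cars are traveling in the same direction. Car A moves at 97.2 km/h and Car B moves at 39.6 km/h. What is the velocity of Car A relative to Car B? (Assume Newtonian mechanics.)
v_rel = v_A - v_B = 97.2 - 39.6 = 57.6 km/h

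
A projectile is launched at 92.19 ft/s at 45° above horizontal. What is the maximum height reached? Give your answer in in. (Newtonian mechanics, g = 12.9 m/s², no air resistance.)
H = v₀²sin²(θ)/(2g) (with unit conversion) = 602.4 in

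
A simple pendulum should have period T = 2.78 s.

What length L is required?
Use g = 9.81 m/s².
T = 2π√(L/g) → L = g(T/2π)² = 9.81×(2.78/2π)² = 1.92 m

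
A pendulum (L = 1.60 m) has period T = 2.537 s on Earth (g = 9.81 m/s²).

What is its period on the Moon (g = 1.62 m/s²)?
T = 2π√(L/g), so T_moon/T_earth = √(g_earth/g_moon)
T_moon = 2π√(1.6/1.62) = 6.244 s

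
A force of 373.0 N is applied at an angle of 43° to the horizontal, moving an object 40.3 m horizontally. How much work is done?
W = Fd cosθ = 373.0×40.3×cos(43°) = 10994.0 J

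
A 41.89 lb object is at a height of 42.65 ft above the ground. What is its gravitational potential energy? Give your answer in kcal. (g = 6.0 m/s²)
PE = mgh = 19 kg × 6.0 m/s² × 13 m = 1482 J = 0.3542 kcal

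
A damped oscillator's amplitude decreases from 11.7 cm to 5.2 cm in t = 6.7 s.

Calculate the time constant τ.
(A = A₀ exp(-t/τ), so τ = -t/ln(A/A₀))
A/A₀ = 5.2/11.7 = 0.4444; ln(A/A₀) = -0.8109
τ = −t/ln(A/A₀) = −6.7/-0.8109 = 8.262 s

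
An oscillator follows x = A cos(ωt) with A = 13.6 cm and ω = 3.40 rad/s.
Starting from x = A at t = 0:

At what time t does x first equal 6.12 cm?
cos(ωt) = x/A = 6.12/13.6 = 0.45
ωt = arccos(0.45) = 1.104 rad
t = 1.104/3.4 = 0.3247 s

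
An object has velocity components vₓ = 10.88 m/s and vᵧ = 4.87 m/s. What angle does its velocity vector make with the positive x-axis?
θ = arctan(vᵧ/vₓ) = arctan(4.87/10.88) = 24.11°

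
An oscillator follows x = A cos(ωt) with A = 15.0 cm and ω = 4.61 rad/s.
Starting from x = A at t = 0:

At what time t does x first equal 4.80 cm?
cos(ωt) = x/A = 4.8/15.0 = 0.32
ωt = arccos(0.32) = 1.245 rad
t = 1.245/4.61 = 0.2701 s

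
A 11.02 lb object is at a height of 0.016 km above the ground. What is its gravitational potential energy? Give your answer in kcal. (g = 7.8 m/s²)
PE = mgh = 4.999 kg × 7.8 m/s² × 16 m = 623.8 J = 0.1491 kcal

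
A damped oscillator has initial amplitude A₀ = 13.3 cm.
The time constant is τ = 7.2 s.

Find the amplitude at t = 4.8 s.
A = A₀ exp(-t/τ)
A = A₀ exp(−t/τ) = 13.3×exp(−4.8/7.2) = 6.828 cm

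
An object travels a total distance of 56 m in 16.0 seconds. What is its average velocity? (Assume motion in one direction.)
v_avg = Δd / Δt = 56 / 16.0 = 3.5 m/s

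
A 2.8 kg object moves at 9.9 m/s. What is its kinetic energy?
KE = ½mv² = ½×2.8×9.9² = 137.214 J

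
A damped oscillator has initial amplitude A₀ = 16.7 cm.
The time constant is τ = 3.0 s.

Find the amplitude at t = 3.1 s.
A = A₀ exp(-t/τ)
A = A₀ exp(−t/τ) = 16.7×exp(−3.1/3.0) = 5.942 cm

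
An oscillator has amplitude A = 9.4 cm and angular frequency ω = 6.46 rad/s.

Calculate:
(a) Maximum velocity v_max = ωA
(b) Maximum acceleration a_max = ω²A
v_max = ωA = 6.46×0.094 = 0.6072 m/s
a_max = ω²A = 6.46²×0.094 = 3.923 m/s²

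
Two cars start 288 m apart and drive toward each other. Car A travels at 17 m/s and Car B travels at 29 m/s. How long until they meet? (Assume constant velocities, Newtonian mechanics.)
Combined speed: v_combined = 17 + 29 = 46 m/s
Time to meet: t = d/46 = 288/46 = 6.26 s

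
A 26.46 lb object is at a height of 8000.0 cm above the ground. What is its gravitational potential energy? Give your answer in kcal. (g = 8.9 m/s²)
PE = mgh = 12 kg × 8.9 m/s² × 80 m = 8545 J = 2.042 kcal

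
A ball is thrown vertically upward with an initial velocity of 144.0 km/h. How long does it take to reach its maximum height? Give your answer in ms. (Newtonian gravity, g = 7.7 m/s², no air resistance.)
t_up = v₀/g (with unit conversion) = 5195.0 ms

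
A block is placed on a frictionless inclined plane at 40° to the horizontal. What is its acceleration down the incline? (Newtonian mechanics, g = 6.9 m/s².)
a = g sin(θ) = 6.9 × sin(40°) = 6.9 × 0.6428 = 4.44 m/s²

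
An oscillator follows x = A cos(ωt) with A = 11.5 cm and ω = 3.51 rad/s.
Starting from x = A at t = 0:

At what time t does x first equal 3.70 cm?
cos(ωt) = x/A = 3.7/11.5 = 0.3217
ωt = arccos(0.3217) = 1.243 rad
t = 1.243/3.51 = 0.3542 s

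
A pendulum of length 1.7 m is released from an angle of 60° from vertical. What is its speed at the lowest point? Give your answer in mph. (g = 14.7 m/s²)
h = L(1 − cosθ) = 1.7×(1 − cos60°) = 0.85 m
v = √(2gh) = √(2×14.7×0.85) = 4.999 m/s = 11.18 mph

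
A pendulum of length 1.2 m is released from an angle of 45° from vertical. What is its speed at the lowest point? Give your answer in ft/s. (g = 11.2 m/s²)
h = L(1 − cosθ) = 1.2×(1 − cos45°) = 0.3515 m
v = √(2gh) = √(2×11.2×0.3515) = 2.806 m/s = 9.206 ft/s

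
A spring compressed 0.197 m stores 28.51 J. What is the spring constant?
PE = ½kx² → k = 2PE/x² = 2×28.51/0.197² = 1469.0 N/m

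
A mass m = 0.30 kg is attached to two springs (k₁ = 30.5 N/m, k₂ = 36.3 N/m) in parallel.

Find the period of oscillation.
k_eq = k₁+k₂ = 66.8 N/m
T = 2π√(m/k_eq) = 2π√(0.3/66.8) = 0.4211 s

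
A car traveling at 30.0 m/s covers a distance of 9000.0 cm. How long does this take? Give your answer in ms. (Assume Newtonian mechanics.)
t = d/v (with unit conversion) = 3000.0 ms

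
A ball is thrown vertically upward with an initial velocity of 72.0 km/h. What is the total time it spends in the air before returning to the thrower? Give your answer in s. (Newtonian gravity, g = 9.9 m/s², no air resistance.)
t_total = 2v₀/g (with unit conversion) = 4.04 s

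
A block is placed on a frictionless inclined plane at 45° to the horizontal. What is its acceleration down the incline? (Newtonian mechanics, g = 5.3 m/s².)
a = g sin(θ) = 5.3 × sin(45°) = 5.3 × 0.7071 = 3.75 m/s²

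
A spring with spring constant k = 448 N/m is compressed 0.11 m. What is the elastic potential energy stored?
PE = ½kx² = ½×448×0.11² = 2.71 J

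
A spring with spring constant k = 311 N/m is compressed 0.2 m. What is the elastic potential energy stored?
PE = ½kx² = ½×311×0.2² = 6.22 J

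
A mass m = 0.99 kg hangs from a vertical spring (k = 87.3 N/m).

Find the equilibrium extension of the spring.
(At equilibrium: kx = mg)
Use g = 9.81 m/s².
x_eq = mg/k = 0.99×9.81/87.3 = 0.1112 m = 11.12 cm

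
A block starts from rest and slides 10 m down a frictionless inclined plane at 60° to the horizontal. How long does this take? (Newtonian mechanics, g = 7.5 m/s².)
a = g sin(θ) = 7.5 × sin(60°) = 6.5 m/s²
t = √(2d/a) = √(2 × 10 / 6.5) = 1.75 s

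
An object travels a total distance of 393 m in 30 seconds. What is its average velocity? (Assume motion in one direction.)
v_avg = Δd / Δt = 393 / 30 = 13.1 m/s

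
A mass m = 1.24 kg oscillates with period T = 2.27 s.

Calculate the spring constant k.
T = 2π√(m/k) → k = m(2π/T)² = 1.24×(2π/2.27)² = 9.5 N/m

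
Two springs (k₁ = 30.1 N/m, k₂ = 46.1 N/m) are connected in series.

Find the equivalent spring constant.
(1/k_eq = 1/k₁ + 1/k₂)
1/k_eq = 1/30.1 + 1/46.1 = 0.054915; k_eq = 18.21 N/m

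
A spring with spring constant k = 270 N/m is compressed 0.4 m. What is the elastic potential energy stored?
PE = ½kx² = ½×270×0.4² = 21.6 J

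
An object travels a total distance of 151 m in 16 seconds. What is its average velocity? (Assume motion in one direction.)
v_avg = Δd / Δt = 151 / 16 = 9.44 m/s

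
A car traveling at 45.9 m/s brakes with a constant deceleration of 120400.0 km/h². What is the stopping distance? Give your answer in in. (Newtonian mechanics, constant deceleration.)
d = v₀² / (2a) (with unit conversion) = 4464.0 in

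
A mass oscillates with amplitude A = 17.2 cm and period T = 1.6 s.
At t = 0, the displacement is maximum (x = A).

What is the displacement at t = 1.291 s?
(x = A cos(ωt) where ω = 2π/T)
ω = 2π/T = 2π/1.6 = 3.927 rad/s
x = A cos(ωt) = 17.2×cos(3.927×1.291) = 6.017 cm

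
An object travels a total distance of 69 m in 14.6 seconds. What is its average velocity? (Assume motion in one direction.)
v_avg = Δd / Δt = 69 / 14.6 = 4.73 m/s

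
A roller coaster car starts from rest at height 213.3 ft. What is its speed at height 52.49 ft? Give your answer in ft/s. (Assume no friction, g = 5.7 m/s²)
mgh₁ = ½mv₂² + mgh₂ → v₂ = √(2g(h₁−h₂)) = √(2×5.7×(65.01−16)) = 23.64 m/s = 77.55 ft/s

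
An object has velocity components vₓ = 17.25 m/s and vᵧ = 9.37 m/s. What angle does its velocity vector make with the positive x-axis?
θ = arctan(vᵧ/vₓ) = arctan(9.37/17.25) = 28.51°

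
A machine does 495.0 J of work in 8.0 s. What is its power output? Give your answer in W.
P = W/t = 495 J / 8 s = 61.88 W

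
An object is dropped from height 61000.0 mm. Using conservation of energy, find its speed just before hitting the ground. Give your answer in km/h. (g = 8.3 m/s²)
mgh = ½mv² → v = √(2gh) = √(2×8.3×61) = 31.82 m/s = 114.6 km/h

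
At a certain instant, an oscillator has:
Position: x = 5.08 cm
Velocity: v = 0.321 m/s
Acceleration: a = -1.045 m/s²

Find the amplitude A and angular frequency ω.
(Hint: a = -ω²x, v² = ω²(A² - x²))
a = −ω²x → ω = √(|a|/x) = √(1.045/0.0508) = 4.536 rad/s
v² = ω²(A² − x²) → A = √(x² + v²/ω²) = √(0.0508² + 0.321²/4.536²) = 0.08712 m = 8.712 cm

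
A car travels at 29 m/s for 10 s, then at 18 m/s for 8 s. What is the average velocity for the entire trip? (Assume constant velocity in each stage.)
d₁ = v₁t₁ = 29 × 10 = 290 m
d₂ = v₂t₂ = 18 × 8 = 144 m
d_total = 434 m, t_total = 18 s
v_avg = d_total/t_total = 434/18 = 24.11 m/s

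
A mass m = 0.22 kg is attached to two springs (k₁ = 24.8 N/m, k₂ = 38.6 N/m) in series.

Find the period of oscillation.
k_eq = k₁k₂/(k₁+k₂) = 15.1 N/m
T = 2π√(m/k_eq) = 2π√(0.22/15.1) = 0.7584 s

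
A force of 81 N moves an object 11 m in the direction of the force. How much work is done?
W = Fd = 81×11 = 891.0 J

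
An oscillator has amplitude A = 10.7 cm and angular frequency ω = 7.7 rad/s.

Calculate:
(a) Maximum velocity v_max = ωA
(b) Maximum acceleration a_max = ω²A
v_max = ωA = 7.7×0.107 = 0.8239 m/s
a_max = ω²A = 7.7²×0.107 = 6.344 m/s²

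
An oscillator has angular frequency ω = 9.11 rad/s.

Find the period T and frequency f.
T = 2π/ω = 2π/9.11 = 0.6897 s; f = ω/2π = 1.45 Hz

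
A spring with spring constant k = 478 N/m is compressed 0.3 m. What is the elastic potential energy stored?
PE = ½kx² = ½×478×0.3² = 21.51 J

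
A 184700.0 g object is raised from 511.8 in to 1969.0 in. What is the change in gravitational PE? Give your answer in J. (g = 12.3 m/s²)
ΔPE = mg(h₂ − h₁) = 184.7 kg × 12.3 m/s² × (50.01 − 13) m = 8.409e+04 J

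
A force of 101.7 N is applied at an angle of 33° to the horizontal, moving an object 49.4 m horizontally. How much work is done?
W = Fd cosθ = 101.7×49.4×cos(33°) = 4213.5 J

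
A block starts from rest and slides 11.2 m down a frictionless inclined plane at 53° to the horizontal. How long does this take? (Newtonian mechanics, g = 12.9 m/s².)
a = g sin(θ) = 12.9 × sin(53°) = 10.3 m/s²
t = √(2d/a) = √(2 × 11.2 / 10.3) = 1.47 s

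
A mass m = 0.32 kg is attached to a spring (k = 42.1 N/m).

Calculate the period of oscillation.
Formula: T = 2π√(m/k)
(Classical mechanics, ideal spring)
T = 2π√(m/k) = 2π√(0.32/42.1) = 0.5478 s; f = 1/T = 1.826 Hz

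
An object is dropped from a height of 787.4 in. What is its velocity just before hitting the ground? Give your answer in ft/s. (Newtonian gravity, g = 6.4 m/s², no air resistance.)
v = √(2gh) (with unit conversion) = 52.49 ft/s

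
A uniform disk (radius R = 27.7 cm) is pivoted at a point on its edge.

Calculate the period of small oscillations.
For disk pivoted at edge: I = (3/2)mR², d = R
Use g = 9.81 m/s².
I/m = (3/2)R² = 0.1151 m²; d = R = 0.277 m
T = 2π√((3/2)R²/(gR)) = 2π√(3R/(2g)) = 1.293 s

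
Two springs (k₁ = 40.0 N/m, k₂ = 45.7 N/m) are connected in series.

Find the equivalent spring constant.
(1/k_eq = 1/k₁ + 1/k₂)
1/k_eq = 1/40.0 + 1/45.7 = 0.046882; k_eq = 21.33 N/m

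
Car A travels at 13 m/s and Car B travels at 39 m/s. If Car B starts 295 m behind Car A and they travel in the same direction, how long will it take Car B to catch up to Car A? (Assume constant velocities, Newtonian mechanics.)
Relative speed: v_rel = 39 - 13 = 26 m/s
Time to catch: t = d₀/v_rel = 295/26 = 11.35 s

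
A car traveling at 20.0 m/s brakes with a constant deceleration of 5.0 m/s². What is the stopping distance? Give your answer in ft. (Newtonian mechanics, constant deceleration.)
d = v₀² / (2a) (with unit conversion) = 131.2 ft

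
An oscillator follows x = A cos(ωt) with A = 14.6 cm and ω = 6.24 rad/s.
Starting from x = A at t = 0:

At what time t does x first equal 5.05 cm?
cos(ωt) = x/A = 5.05/14.6 = 0.3459
ωt = arccos(0.3459) = 1.218 rad
t = 1.218/6.24 = 0.1951 s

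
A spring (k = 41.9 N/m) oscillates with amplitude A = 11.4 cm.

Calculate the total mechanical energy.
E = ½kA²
E = ½kA² = ½×41.9×(0.114)² = 0.2723 J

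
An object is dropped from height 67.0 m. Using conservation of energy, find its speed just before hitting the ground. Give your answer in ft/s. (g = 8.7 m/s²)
mgh = ½mv² → v = √(2gh) = √(2×8.7×67) = 34.14 m/s = 112.0 ft/s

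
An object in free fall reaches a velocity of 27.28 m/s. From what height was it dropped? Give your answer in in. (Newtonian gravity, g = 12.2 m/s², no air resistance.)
h = v²/(2g) (with unit conversion) = 1201.0 in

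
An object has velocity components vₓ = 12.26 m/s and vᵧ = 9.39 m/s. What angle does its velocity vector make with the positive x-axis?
θ = arctan(vᵧ/vₓ) = arctan(9.39/12.26) = 37.45°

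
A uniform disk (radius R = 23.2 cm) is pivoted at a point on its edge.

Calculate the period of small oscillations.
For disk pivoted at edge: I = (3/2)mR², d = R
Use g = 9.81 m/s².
I/m = (3/2)R² = 0.08074 m²; d = R = 0.232 m
T = 2π√((3/2)R²/(gR)) = 2π√(3R/(2g)) = 1.183 s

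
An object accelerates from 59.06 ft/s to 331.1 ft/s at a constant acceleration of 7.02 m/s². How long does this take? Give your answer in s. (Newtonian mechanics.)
t = (v - v₀)/a (with unit conversion) = 11.81 s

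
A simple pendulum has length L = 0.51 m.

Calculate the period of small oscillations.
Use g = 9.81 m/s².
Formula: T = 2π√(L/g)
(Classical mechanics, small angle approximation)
T = 2π√(L/g) = 2π√(0.51/9.81) = 1.433 s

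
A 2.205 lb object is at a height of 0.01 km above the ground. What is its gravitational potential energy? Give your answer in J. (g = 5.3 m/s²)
PE = mgh = 1 kg × 5.3 m/s² × 10 m = 53.01 J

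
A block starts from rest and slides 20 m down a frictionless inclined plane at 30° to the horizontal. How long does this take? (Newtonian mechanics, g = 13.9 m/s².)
a = g sin(θ) = 13.9 × sin(30°) = 6.95 m/s²
t = √(2d/a) = √(2 × 20 / 6.95) = 2.4 s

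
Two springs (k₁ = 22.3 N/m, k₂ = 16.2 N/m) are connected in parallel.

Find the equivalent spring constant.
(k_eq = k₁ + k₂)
k_eq = k₁ + k₂ = 22.3 + 16.2 = 38.5 N/m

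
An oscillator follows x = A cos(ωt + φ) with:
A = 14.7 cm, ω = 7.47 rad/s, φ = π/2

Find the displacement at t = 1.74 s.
x = A cos(ωt + φ) = 14.7×cos(7.47×1.74 + π/2) = -6.147 cm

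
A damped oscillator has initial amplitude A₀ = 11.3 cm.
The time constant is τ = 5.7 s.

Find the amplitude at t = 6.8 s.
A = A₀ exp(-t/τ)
A = A₀ exp(−t/τ) = 11.3×exp(−6.8/5.7) = 3.427 cm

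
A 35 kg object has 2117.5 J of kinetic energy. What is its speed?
KE = ½mv² → v = √(2KE/m) = √(2×2117.5/35) = 11.0 m/s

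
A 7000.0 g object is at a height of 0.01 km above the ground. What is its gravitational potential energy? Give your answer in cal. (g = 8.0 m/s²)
PE = mgh = 7 kg × 8.0 m/s² × 10 m = 560 J = 133.8 cal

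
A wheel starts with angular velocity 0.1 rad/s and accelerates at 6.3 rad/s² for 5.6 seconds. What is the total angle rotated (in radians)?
θ = ω₀t + ½αt² = 0.1×5.6 + ½×6.3×5.6² = 99.34 rad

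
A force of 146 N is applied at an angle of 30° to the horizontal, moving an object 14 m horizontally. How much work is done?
W = Fd cosθ = 146×14×cos(30°) = 1770.2 J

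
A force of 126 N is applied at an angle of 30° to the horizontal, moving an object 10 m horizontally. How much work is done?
W = Fd cosθ = 126×10×cos(30°) = 1091.2 J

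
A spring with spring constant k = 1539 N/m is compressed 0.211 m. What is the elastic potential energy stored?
PE = ½kx² = ½×1539×0.211² = 34.26 J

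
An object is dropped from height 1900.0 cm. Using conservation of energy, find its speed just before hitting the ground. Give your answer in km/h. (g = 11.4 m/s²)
mgh = ½mv² → v = √(2gh) = √(2×11.4×19) = 20.81 m/s = 74.93 km/h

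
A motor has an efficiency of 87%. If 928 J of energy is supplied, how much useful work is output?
W_out = η × W_in = 0.87 × 928 = 807.36 J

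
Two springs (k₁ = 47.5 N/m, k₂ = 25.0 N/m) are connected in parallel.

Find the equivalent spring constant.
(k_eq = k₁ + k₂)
k_eq = k₁ + k₂ = 47.5 + 25.0 = 72.5 N/m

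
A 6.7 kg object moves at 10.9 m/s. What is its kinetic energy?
KE = ½mv² = ½×6.7×10.9² = 398.0135 J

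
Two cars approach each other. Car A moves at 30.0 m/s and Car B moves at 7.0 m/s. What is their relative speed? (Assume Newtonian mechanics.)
v_rel = v_A + v_B = 30.0 + 7.0 = 37.0 m/s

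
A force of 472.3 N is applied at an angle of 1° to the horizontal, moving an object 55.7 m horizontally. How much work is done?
W = Fd cosθ = 472.3×55.7×cos(1°) = 26303.0 J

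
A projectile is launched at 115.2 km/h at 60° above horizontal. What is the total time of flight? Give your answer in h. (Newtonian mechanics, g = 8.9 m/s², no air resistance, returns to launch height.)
T = 2v₀sin(θ)/g (with unit conversion) = 0.00173 h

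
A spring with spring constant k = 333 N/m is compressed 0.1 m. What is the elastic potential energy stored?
PE = ½kx² = ½×333×0.1² = 1.665 J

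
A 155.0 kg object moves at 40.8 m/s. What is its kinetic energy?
KE = ½mv² = ½×155.0×40.8² = 129009.6 J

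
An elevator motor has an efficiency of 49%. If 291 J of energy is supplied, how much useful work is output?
W_out = η × W_in = 0.49 × 291 = 142.59 J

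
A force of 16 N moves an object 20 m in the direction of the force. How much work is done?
W = Fd = 16×20 = 320.0 J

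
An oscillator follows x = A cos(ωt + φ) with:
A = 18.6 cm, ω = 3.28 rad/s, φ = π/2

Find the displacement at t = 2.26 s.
x = A cos(ωt + φ) = 18.6×cos(3.28×2.26 + π/2) = -16.82 cm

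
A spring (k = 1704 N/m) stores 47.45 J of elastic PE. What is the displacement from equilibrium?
PE = ½kx² → x = √(2PE/k) = √(2×47.45/1704) = 0.236 m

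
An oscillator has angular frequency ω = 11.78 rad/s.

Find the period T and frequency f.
T = 2π/ω = 2π/11.78 = 0.5334 s; f = ω/2π = 1.875 Hz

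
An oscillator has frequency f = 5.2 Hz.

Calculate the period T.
T = 1/f = 1/5.2 = 0.1923 s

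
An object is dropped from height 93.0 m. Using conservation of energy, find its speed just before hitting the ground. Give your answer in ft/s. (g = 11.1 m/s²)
mgh = ½mv² → v = √(2gh) = √(2×11.1×93) = 45.44 m/s = 149.1 ft/s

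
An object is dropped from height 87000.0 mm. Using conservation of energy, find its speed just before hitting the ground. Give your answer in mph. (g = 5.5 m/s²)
mgh = ½mv² → v = √(2gh) = √(2×5.5×87) = 30.94 m/s = 69.2 mph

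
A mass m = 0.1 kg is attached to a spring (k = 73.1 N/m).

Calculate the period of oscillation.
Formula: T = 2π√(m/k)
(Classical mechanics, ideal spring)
T = 2π√(m/k) = 2π√(0.1/73.1) = 0.2324 s; f = 1/T = 4.303 Hz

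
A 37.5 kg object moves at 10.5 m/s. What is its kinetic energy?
KE = ½mv² = ½×37.5×10.5² = 2067.188 J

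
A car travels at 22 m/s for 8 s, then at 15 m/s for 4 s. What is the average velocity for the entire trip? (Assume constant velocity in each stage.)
d₁ = v₁t₁ = 22 × 8 = 176 m
d₂ = v₂t₂ = 15 × 4 = 60 m
d_total = 236 m, t_total = 12 s
v_avg = d_total/t_total = 236/12 = 19.67 m/s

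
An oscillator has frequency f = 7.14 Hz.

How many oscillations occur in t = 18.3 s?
n = f×t = 7.14×18.3 = 130.7 oscillations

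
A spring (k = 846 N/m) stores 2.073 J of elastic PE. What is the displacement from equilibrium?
PE = ½kx² → x = √(2PE/k) = √(2×2.073/846) = 0.07001 m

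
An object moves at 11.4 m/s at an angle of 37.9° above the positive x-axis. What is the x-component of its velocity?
vₓ = v cos(θ) = 11.4 × cos(37.9°) = 9.0 m/s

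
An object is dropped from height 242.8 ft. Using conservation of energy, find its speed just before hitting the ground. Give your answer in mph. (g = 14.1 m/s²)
mgh = ½mv² → v = √(2gh) = √(2×14.1×74.01) = 45.68 m/s = 102.2 mph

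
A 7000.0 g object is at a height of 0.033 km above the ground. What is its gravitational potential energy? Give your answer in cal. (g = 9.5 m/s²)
PE = mgh = 7 kg × 9.5 m/s² × 33 m = 2194 J = 524.5 cal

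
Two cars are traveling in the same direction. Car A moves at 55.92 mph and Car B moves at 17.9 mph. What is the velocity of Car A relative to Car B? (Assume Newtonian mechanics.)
v_rel = v_A - v_B = 55.92 - 17.9 = 38.02 mph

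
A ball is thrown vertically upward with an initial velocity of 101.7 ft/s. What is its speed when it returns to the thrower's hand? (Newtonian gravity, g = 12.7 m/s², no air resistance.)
By conservation of energy, the ball returns at the same speed = 101.7 ft/s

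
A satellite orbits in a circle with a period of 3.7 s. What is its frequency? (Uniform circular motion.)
f = 1/T = 1/3.7 = 0.2703 Hz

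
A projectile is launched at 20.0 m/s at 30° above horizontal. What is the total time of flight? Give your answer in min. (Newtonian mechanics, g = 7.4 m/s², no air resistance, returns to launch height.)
T = 2v₀sin(θ)/g (with unit conversion) = 0.04505 min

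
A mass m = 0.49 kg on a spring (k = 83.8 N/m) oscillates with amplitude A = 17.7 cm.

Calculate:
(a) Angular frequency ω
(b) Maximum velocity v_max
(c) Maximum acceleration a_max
ω = √(k/m) = √(83.8/0.49) = 13.08 rad/s
v_max = ωA = 13.08×0.177 = 2.315 m/s
a_max = ω²A = 13.08²×0.177 = 30.27 m/s²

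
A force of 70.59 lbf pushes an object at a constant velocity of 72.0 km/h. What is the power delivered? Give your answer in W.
P = Fv = 314 N × 20 m/s = 6280 W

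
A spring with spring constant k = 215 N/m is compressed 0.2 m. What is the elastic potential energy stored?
PE = ½kx² = ½×215×0.2² = 4.3 J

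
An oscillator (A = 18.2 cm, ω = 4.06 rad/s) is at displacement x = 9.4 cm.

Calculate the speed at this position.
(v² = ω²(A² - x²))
v = ω√(A² − x²) = 4.06×√(0.182² − 0.094²) = 0.6327 m/s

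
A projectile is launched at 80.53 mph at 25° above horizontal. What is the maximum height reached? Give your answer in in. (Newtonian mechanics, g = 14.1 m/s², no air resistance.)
H = v₀²sin²(θ)/(2g) (with unit conversion) = 323.2 in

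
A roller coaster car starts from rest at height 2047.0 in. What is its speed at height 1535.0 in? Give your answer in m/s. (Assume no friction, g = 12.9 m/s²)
mgh₁ = ½mv₂² + mgh₂ → v₂ = √(2g(h₁−h₂)) = √(2×12.9×(51.99−38.99)) = 18.32 m/s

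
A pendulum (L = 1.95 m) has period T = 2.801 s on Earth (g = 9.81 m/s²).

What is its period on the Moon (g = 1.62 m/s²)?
T = 2π√(L/g), so T_moon/T_earth = √(g_earth/g_moon)
T_moon = 2π√(1.95/1.62) = 6.893 s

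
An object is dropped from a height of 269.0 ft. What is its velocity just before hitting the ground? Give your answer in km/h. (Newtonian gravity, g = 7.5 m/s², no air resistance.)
v = √(2gh) (with unit conversion) = 126.3 km/h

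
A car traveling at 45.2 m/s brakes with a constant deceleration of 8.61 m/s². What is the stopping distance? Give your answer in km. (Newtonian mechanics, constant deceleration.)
d = v₀² / (2a) (with unit conversion) = 0.1186 km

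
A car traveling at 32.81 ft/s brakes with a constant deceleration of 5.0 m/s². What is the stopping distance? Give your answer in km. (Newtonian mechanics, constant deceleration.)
d = v₀² / (2a) (with unit conversion) = 0.01 km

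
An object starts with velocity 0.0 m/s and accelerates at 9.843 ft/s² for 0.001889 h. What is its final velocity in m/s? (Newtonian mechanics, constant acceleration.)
v = v₀ + at (with unit conversion) = 20.4 m/s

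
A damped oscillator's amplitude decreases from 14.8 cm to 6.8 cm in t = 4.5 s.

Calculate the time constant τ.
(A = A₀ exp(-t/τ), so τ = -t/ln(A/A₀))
A/A₀ = 6.8/14.8 = 0.4595; ln(A/A₀) = -0.7777
τ = −t/ln(A/A₀) = −4.5/-0.7777 = 5.786 s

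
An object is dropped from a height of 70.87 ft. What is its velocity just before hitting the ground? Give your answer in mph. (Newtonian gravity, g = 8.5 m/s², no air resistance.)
v = √(2gh) (with unit conversion) = 42.87 mph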